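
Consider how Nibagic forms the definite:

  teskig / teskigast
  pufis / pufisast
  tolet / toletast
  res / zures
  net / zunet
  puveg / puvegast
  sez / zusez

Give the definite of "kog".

zukog

net and tolet both end in -t yet inflect differently (zunet, toletast), so the final letter is not what conditions the rule; the number of vowels is.
"kog" has 1 vowel. The stems with 1 vowel (sez → zusez, net → zunet, res → zures) add the prefix zu-.
The other pattern: stems with 2 vowels add -ast.
So kog → zukog.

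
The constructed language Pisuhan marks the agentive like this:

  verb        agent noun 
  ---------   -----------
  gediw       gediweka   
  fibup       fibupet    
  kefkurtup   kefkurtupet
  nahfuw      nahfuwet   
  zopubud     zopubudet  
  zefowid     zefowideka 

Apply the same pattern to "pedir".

pedireka

zopubud and zefowid both end in -d yet inflect differently (zopubudet, zefowideka), so the final letter is not what conditions the rule; the last vowel is.
"pedir" has last vowel 'i'. The stems whose last vowel is 'i' (zefowid → zefowideka, gediw → gediweka) add -eka.
So pedir → pedireka.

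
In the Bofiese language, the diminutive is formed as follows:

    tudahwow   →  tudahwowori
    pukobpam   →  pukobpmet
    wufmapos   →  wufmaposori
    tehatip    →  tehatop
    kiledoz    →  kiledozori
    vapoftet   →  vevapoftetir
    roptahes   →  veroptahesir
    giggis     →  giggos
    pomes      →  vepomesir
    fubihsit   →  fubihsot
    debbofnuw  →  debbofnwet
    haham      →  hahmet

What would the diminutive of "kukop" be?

wufmapos and giggis both end in -s yet inflect differently (wufmaposori, giggos), so the final letter is not what conditions the rule; the last vowel is.
"kukop" has last vowel 'o'. The stems whose last vowel is 'o' (wufmapos → wufmaposori, kiledoz → kiledozori, tudahwow → tudahwowori) add -ori.
The other patterns: stems whose last vowel is 'i' change the last vowel to 'o'; stems whose last vowel is 'a' or 'u' delete the last vowel and add -et; stems whose last vowel is 'e' add ve- … -ir around the stem.
So kukop → kukopori.

kukopori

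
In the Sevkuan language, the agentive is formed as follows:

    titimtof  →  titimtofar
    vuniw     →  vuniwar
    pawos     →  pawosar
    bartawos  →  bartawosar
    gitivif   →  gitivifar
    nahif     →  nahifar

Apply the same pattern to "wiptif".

wiptifar

Every pair shown (titimtof → titimtofar, vuniw → vuniwar, pawos → pawosar, …) follows the same rule: add -ar.
So wiptif → wiptifar.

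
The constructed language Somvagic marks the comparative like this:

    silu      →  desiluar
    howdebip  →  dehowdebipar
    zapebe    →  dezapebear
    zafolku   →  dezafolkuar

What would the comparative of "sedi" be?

Every pair shown (silu → desiluar, howdebip → dehowdebipar, zapebe → dezapebear, …) follows the same rule: add de- … -ar around the stem.
So sedi → desediar.

desediar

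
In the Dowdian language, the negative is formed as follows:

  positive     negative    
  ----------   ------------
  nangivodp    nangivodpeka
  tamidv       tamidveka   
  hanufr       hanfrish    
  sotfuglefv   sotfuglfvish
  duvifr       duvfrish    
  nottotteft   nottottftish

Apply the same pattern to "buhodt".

"buhodt" has second-to-last letter 'd'. The stems whose second-to-last letter is 'd' (nangivodp → nangivodpeka, tamidv → tamidveka) add -eka.
The other pattern: stems whose second-to-last letter is 'f' delete the last vowel and add -ish.
So buhodt → buhodteka.

buhodteka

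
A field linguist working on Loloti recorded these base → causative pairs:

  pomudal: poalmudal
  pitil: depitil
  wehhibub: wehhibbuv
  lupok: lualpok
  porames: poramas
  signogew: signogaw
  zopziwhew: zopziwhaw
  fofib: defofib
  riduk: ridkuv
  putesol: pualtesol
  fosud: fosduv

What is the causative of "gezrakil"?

fofib and wehhibub both end in -b yet inflect differently (defofib, wehhibbuv), so the final letter is not what conditions the rule; the last vowel is.
"gezrakil" has last vowel 'i'. The stems whose last vowel is 'i' (fofib → defofib, pitil → depitil) add the prefix de-.
The other patterns: stems whose last vowel is 'e' change the last vowel to 'a'; stems whose last vowel is 'u' delete the last vowel and add -uv; stems whose last vowel is 'a' or 'o' insert -al- after the first vowel.
So gezrakil → degezrakil.

degezrakil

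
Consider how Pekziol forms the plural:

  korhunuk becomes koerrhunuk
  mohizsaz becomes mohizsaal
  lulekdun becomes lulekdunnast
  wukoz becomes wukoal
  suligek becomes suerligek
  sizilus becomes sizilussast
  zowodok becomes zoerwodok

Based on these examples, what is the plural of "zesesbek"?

zowodok and wukoz both have last vowel 'o' yet inflect differently (zoerwodok, wukoal), so the last vowel is not what conditions the rule; the final letter is.
"zesesbek" ends in -k. The stems ending in -k (suligek → suerligek, zowodok → zoerwodok, korhunuk → koerrhunuk) insert -er- after the first vowel.
So zesesbek → zeersesbek.

zeersesbek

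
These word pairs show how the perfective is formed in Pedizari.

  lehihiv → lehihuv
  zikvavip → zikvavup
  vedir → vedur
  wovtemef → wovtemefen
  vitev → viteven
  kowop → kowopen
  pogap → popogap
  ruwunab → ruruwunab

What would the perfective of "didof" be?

didofen

lehihiv and vitev both end in -v yet inflect differently (lehihuv, viteven), so the final letter is not what conditions the rule; the last vowel is.
"didof" has last vowel 'o'. The one such stem in the data (kowop → kowopen) adds -en, so the same rule applies.
The other patterns: stems whose last vowel is 'i' change the last vowel to 'u'; stems whose last vowel is 'a' repeat the first consonant+vowel as a prefix.
So didof → didofen.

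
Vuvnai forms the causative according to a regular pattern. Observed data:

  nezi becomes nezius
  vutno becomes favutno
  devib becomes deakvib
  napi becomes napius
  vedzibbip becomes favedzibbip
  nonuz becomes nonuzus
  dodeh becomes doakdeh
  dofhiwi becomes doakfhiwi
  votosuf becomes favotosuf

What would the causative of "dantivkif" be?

napi and dofhiwi both end in -i yet inflect differently (napius, doakfhiwi), so the final letter is not what conditions the rule; the first letter is.
"dantivkif" begins with d-. The stems beginning with d- (dofhiwi → doakfhiwi, devib → deakvib, dodeh → doakdeh) insert -ak- after the first vowel.
The other patterns: stems beginning with n- add -us; stems beginning with v- add the prefix fa-.
So dantivkif → daakntivkif.

daakntivkif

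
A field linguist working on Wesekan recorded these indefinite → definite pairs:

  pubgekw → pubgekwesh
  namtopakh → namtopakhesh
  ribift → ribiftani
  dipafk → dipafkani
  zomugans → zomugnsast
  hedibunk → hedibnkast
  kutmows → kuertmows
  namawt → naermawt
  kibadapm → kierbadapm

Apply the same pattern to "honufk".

"honufk" has second-to-last letter 'f'. The stems whose second-to-last letter is 'f' (ribift → ribiftani, dipafk → dipafkani) add -ani.
The other patterns: stems whose second-to-last letter is 'k' add -esh; stems whose second-to-last letter is 'n' delete the last vowel and add -ast; stems whose second-to-last letter is 'p' or 'w' insert -er- after the first vowel.
So honufk → honufkani.

honufkani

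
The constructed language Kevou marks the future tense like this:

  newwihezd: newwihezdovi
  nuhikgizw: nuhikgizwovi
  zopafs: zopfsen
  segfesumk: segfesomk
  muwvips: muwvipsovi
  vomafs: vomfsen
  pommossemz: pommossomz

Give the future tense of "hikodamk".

vomafs and muwvips both end in -s yet inflect differently (vomfsen, muwvipsovi), so the final letter is not what conditions the rule; the second-to-last letter is.
"hikodamk" has second-to-last letter 'm'. The stems whose second-to-last letter is 'm' (pommossemz → pommossomz, segfesumk → segfesomk) change the last vowel to 'o'.
So hikodamk → hikodomk.

hikodomk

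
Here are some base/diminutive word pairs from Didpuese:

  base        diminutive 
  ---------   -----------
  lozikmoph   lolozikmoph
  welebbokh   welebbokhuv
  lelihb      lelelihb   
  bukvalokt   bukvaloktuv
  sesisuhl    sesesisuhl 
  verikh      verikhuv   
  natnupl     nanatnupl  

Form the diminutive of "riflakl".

riflakluv

verikh and lozikmoph both end in -h yet inflect differently (verikhuv, lolozikmoph), so the final letter is not what conditions the rule; the second-to-last letter is.
"riflakl" has second-to-last letter 'k'. The stems whose second-to-last letter is 'k' (verikh → verikhuv, welebbokh → welebbokhuv, bukvalokt → bukvaloktuv) add -uv.
So riflakl → riflakluv.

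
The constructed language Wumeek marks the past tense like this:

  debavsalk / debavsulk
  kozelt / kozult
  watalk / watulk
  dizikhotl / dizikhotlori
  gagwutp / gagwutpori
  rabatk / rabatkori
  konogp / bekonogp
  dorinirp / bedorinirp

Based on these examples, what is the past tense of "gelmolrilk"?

gelmolrulk

debavsalk and rabatk both end in -k yet inflect differently (debavsulk, rabatkori), so the final letter is not what conditions the rule; the second-to-last letter is.
"gelmolrilk" has second-to-last letter 'l'. The stems whose second-to-last letter is 'l' (debavsalk → debavsulk, kozelt → kozult, watalk → watulk) change the last vowel to 'u'.
The other patterns: stems whose second-to-last letter is 't' add -ori; stems whose second-to-last letter is 'g' or 'r' add the prefix be-.
So gelmolrilk → gelmolrulk.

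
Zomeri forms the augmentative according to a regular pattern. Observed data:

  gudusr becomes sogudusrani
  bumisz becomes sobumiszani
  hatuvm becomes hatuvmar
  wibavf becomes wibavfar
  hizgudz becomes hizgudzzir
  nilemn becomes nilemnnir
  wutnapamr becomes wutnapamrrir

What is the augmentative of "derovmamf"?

bumisz and hizgudz both end in -z yet inflect differently (sobumiszani, hizgudzzir), so the final letter is not what conditions the rule; the second-to-last letter is.
"derovmamf" has second-to-last letter 'm'. The stems whose second-to-last letter is 'm' (nilemn → nilemnnir, wutnapamr → wutnapamrrir) double the final consonant and add -ir.
The other patterns: stems whose second-to-last letter is 's' add so- … -ani around the stem; stems whose second-to-last letter is 'v' add -ar.
So derovmamf → derovmamffir.

derovmamffir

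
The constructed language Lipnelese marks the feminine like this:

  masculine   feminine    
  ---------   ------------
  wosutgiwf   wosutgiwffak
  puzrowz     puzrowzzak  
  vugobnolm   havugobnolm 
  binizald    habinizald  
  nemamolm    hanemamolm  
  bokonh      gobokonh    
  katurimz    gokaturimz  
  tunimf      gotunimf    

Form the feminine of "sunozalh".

"sunozalh" has second-to-last letter 'l'. The stems whose second-to-last letter is 'l' (vugobnolm → havugobnolm, binizald → habinizald, nemamolm → hanemamolm) add the prefix ha-.
The other patterns: stems whose second-to-last letter is 'w' double the final consonant and add -ak; stems whose second-to-last letter is 'm' or 'n' add the prefix go-.
So sunozalh → hasunozalh.

hasunozalh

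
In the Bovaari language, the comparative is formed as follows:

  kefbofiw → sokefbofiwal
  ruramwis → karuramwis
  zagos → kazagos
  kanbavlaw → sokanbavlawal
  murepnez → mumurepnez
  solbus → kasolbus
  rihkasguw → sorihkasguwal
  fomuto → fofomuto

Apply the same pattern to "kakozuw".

"kakozuw" ends in -w. The stems ending in -w (kefbofiw → sokefbofiwal, rihkasguw → sorihkasguwal, kanbavlaw → sokanbavlawal) add so- … -al around the stem.
So kakozuw → sokakozuwal.

sokakozuwal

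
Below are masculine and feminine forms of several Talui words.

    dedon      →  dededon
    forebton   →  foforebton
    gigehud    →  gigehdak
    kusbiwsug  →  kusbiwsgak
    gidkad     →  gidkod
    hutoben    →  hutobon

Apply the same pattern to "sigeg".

"sigeg" has last vowel 'e'. The one such stem in the data (hutoben → hutobon) changes the last vowel to 'o' (as does gidkad), so the same rule applies.
The other patterns: stems whose last vowel is 'o' repeat the first consonant+vowel as a prefix; stems whose last vowel is 'u' delete the last vowel and add -ak.
So sigeg → sigog.

sigog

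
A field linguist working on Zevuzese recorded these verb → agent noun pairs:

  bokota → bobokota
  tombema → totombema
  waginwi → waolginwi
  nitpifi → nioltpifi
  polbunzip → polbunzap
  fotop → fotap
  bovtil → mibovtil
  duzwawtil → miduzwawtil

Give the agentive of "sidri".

"sidri" ends in -i. The stems ending in -i (waginwi → waolginwi, nitpifi → nioltpifi) insert -ol- after the first vowel.
So sidri → sioldri.

sioldri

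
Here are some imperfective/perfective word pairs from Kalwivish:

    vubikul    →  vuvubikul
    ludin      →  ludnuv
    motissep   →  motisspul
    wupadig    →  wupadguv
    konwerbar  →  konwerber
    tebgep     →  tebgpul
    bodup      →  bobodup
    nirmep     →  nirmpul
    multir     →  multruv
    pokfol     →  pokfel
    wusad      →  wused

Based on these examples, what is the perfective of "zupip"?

zuppuv

tebgep and bodup both end in -p yet inflect differently (tebgpul, bobodup), so the final letter is not what conditions the rule; the last vowel is.
"zupip" has last vowel 'i'. The stems whose last vowel is 'i' (ludin → ludnuv, multir → multruv, wupadig → wupadguv) delete the last vowel and add -uv.
So zupip → zuppuv.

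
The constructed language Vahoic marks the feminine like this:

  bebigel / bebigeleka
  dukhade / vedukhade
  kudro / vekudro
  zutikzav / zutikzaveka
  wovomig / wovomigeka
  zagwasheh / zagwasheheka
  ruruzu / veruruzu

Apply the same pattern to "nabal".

nabaleka

"nabal" ends in a consonant. The stems ending in a consonant (wovomig → wovomigeka, zagwasheh → zagwasheheka, zutikzav → zutikzaveka) add -eka.
The other pattern: stems ending in a vowel add the prefix ve-.
So nabal → nabaleka.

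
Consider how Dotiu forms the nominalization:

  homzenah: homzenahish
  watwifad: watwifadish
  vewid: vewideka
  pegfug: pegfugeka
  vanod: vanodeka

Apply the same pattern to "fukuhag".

watwifad and vewid both end in -d yet inflect differently (watwifadish, vewideka), so the final letter is not what conditions the rule; the last vowel is.
"fukuhag" has last vowel 'a'. The stems whose last vowel is 'a' (homzenah → homzenahish, watwifad → watwifadish) add -ish.
The other pattern: stems whose last vowel is 'i', 'o' or 'u' add -eka.
So fukuhag → fukuhagish.

fukuhagish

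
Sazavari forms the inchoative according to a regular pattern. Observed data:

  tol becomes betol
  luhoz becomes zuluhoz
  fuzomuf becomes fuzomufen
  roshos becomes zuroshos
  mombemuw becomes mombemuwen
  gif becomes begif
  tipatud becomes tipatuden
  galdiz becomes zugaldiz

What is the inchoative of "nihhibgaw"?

"nihhibgaw" has 3 vowels. The stems with 3 vowels (tipatud → tipatuden, fuzomuf → fuzomufen, mombemuw → mombemuwen) add -en.
So nihhibgaw → nihhibgawen.

nihhibgawen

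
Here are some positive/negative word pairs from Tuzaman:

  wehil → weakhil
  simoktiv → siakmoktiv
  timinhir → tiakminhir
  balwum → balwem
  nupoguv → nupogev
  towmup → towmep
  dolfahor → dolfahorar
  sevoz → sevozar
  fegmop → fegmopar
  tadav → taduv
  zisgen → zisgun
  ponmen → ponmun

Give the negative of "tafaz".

simoktiv and nupoguv both end in -v yet inflect differently (siakmoktiv, nupogev), so the final letter is not what conditions the rule; the last vowel is.
"tafaz" has last vowel 'a'. The one such stem in the data (tadav → taduv) changes the last vowel to 'u' (as do zisgen, ponmen), so the same rule applies.
So tafaz → tafuz.

tafuz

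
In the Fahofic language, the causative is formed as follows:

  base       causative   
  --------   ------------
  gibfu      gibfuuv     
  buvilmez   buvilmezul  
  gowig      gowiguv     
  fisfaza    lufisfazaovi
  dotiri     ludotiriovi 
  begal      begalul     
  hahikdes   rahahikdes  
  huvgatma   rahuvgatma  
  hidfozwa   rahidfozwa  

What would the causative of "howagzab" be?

"howagzab" begins with h-. The stems beginning with h- (huvgatma → rahuvgatma, hidfozwa → rahidfozwa, hahikdes → rahahikdes) add the prefix ra-.
The other patterns: stems beginning with g- add -uv; stems beginning with b- add -ul; stems beginning with d- or f- add lu- … -ovi around the stem.
So howagzab → rahowagzab.

rahowagzab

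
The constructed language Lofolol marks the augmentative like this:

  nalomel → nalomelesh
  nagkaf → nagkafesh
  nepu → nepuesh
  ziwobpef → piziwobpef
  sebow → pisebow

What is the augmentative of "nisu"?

nagkaf and ziwobpef both end in -f yet inflect differently (nagkafesh, piziwobpef), so the final letter is not what conditions the rule; the first letter is.
"nisu" begins with n-. The stems beginning with n- (nalomel → nalomelesh, nagkaf → nagkafesh, nepu → nepuesh) add -esh.
So nisu → nisuesh.

nisuesh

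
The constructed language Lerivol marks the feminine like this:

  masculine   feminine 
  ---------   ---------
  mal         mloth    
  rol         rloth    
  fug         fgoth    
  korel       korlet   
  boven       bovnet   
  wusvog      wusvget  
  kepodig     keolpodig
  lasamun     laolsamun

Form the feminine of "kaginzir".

"kaginzir" has 3 vowels. The stems with 3 vowels (kepodig → keolpodig, lasamun → laolsamun) insert -ol- after the first vowel.
The other patterns: stems with 1 vowel delete the last vowel and add -oth; stems with 2 vowels delete the last vowel and add -et.
So kaginzir → kaolginzir.

kaolginzir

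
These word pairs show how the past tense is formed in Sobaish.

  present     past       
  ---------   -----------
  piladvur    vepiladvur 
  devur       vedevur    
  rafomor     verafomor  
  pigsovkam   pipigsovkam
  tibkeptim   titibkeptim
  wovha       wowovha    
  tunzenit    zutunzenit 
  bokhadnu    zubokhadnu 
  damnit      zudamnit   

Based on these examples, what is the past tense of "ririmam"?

tibkeptim and tunzenit both have last vowel 'i' yet inflect differently (titibkeptim, zutunzenit), so the last vowel is not what conditions the rule; the final letter is.
"ririmam" ends in -m. The stems ending in -m (pigsovkam → pipigsovkam, tibkeptim → titibkeptim) repeat the first consonant+vowel as a prefix.
So ririmam → riririmam.

riririmam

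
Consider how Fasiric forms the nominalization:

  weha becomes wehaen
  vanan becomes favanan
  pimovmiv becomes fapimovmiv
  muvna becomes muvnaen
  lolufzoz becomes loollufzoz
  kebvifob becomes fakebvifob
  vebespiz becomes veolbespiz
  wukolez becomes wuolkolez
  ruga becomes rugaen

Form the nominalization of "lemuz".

leolmuz

lolufzoz and kebvifob both have last vowel 'o' yet inflect differently (loollufzoz, fakebvifob), so the last vowel is not what conditions the rule; the final letter is.
"lemuz" ends in -z. The stems ending in -z (vebespiz → veolbespiz, wukolez → wuolkolez, lolufzoz → loollufzoz) insert -ol- after the first vowel.
So lemuz → leolmuz.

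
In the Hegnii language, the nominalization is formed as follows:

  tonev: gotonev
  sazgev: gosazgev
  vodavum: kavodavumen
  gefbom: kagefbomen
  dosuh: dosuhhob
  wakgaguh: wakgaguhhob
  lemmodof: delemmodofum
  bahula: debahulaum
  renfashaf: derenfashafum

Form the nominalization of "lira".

vodavum and dosuh both have last vowel 'u' yet inflect differently (kavodavumen, dosuhhob), so the last vowel is not what conditions the rule; the final letter is.
"lira" ends in -a. The one such stem in the data (bahula → debahulaum) adds de- … -um around the stem, so the same rule applies.
The other patterns: stems ending in -v add the prefix go-; stems ending in -m add ka- … -en around the stem; stems ending in -h double the final consonant and add -ob.
So lira → deliraum.

deliraum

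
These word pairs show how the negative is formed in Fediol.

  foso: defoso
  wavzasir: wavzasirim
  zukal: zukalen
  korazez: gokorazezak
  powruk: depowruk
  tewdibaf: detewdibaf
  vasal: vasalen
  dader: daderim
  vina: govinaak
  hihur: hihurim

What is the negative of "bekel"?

dader and korazez both have last vowel 'e' yet inflect differently (daderim, gokorazezak), so the last vowel is not what conditions the rule; the final letter is.
"bekel" ends in -l. The stems ending in -l (zukal → zukalen, vasal → vasalen) add -en.
The other patterns: stems ending in -r add -im; stems ending in -a or -z add go- … -ak around the stem; stems ending in -f, -k or -o add the prefix de-.
So bekel → bekelen.

bekelen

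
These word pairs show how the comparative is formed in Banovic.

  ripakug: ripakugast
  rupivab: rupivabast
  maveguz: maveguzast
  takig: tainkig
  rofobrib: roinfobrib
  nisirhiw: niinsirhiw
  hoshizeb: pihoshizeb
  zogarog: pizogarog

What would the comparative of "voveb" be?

pivoveb

ripakug and takig both end in -g yet inflect differently (ripakugast, tainkig), so the final letter is not what conditions the rule; the last vowel is.
"voveb" has last vowel 'e'. The one such stem in the data (hoshizeb → pihoshizeb) adds the prefix pi-, so the same rule applies.
So voveb → pivoveb.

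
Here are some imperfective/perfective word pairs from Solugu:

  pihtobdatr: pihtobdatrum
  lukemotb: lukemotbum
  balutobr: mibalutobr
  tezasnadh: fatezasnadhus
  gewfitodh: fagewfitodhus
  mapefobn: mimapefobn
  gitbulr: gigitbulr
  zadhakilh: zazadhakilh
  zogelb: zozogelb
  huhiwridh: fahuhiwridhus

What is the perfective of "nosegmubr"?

"nosegmubr" has second-to-last letter 'b'. The stems whose second-to-last letter is 'b' (mapefobn → mimapefobn, balutobr → mibalutobr) add the prefix mi-.
So nosegmubr → minosegmubr.

minosegmubr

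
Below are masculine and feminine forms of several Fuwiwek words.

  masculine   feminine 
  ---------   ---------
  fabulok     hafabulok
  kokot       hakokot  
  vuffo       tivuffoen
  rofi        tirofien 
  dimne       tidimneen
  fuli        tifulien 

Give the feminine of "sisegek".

hasisegek

fabulok and vuffo both have last vowel 'o' yet inflect differently (hafabulok, tivuffoen), so the last vowel is not what conditions the rule; whether the stem ends in a vowel or a consonant is.
"sisegek" ends in a consonant. The stems ending in a consonant (fabulok → hafabulok, kokot → hakokot) add the prefix ha-.
So sisegek → hasisegek.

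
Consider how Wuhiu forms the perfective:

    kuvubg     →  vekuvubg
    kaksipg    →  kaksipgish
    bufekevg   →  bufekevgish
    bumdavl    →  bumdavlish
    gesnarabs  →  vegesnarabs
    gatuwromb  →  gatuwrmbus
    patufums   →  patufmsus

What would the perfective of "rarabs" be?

"rarabs" has second-to-last letter 'b'. The stems whose second-to-last letter is 'b' (kuvubg → vekuvubg, gesnarabs → vegesnarabs) add the prefix ve-.
The other patterns: stems whose second-to-last letter is 'm' delete the last vowel and add -us; stems whose second-to-last letter is 'p' or 'v' add -ish.
So rarabs → verarabs.

verarabs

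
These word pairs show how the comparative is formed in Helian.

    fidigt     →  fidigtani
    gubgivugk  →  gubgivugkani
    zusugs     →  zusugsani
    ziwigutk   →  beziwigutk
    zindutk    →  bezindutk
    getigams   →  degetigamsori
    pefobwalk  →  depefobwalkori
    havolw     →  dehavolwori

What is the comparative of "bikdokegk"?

bikdokegkani

"bikdokegk" has second-to-last letter 'g'. The stems whose second-to-last letter is 'g' (fidigt → fidigtani, gubgivugk → gubgivugkani, zusugs → zusugsani) add -ani.
So bikdokegk → bikdokegkani.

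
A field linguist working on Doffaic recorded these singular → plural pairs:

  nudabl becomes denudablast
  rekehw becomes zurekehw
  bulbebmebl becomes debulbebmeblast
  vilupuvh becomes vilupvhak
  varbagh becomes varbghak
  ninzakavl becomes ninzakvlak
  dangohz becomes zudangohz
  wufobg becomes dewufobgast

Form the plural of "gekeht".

zugekeht

"gekeht" has second-to-last letter 'h'. The stems whose second-to-last letter is 'h' (dangohz → zudangohz, rekehw → zurekehw) add the prefix zu-.
So gekeht → zugekeht.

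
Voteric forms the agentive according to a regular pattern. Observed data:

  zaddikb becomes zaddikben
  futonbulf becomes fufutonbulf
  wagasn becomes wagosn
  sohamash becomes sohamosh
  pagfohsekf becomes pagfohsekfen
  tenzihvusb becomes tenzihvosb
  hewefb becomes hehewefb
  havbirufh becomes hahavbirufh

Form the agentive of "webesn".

zaddikb and tenzihvusb both end in -b yet inflect differently (zaddikben, tenzihvosb), so the final letter is not what conditions the rule; the second-to-last letter is.
"webesn" has second-to-last letter 's'. The stems whose second-to-last letter is 's' (tenzihvusb → tenzihvosb, sohamash → sohamosh, wagasn → wagosn) change the last vowel to 'o'.
The other patterns: stems whose second-to-last letter is 'k' add -en; stems whose second-to-last letter is 'f' or 'l' repeat the first consonant+vowel as a prefix.
So webesn → webosn.

webosn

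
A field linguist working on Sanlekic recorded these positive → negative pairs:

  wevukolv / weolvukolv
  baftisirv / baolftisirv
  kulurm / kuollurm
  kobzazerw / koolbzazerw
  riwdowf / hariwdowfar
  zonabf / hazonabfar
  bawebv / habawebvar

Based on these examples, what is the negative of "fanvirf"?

faolnvirf

wevukolv and bawebv both end in -v yet inflect differently (weolvukolv, habawebvar), so the final letter is not what conditions the rule; the second-to-last letter is.
"fanvirf" has second-to-last letter 'r'. The stems whose second-to-last letter is 'r' (baftisirv → baolftisirv, kulurm → kuollurm, kobzazerw → koolbzazerw) insert -ol- after the first vowel.
The other pattern: stems whose second-to-last letter is 'b' or 'w' add ha- … -ar around the stem.
So fanvirf → faolnvirf.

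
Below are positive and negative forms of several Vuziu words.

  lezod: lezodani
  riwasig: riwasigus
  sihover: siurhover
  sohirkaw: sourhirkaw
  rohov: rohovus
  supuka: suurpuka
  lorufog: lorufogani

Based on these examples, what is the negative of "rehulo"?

"rehulo" begins with r-. The stems beginning with r- (rohov → rohovus, riwasig → riwasigus) add -us.
The other patterns: stems beginning with s- insert -ur- after the first vowel; stems beginning with l- add -ani.
So rehulo → rehulous.

rehulous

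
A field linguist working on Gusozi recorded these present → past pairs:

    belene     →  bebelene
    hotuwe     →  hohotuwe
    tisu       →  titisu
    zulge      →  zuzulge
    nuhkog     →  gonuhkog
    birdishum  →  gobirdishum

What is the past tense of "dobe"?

"dobe" ends in a vowel. The stems ending in a vowel (belene → bebelene, hotuwe → hohotuwe, tisu → titisu) repeat the first consonant+vowel as a prefix.
So dobe → dodobe.

dodobe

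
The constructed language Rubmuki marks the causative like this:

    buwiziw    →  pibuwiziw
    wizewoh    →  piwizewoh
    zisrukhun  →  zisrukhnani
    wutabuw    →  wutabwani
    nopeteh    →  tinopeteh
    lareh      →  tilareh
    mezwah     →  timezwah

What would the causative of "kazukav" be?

tikazukav

"kazukav" has last vowel 'a'. The one such stem in the data (mezwah → timezwah) adds the prefix ti-, so the same rule applies.
The other patterns: stems whose last vowel is 'i' or 'o' add the prefix pi-; stems whose last vowel is 'u' delete the last vowel and add -ani.
So kazukav → tikazukav.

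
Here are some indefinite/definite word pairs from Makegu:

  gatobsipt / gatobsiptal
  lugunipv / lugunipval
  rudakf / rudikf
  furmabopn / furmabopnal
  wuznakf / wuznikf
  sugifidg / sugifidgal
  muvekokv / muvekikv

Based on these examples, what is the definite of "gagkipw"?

gagkipwal

muvekokv and lugunipv both end in -v yet inflect differently (muvekikv, lugunipval), so the final letter is not what conditions the rule; the second-to-last letter is.
"gagkipw" has second-to-last letter 'p'. The stems whose second-to-last letter is 'p' (gatobsipt → gatobsiptal, lugunipv → lugunipval, furmabopn → furmabopnal) add -al.
So gagkipw → gagkipwal.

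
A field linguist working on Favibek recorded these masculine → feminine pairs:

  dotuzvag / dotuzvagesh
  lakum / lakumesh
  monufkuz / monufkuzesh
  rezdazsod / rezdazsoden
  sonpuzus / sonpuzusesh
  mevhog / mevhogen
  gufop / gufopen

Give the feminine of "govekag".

"govekag" has last vowel 'a'. The one such stem in the data (dotuzvag → dotuzvagesh) adds -esh, so the same rule applies.
The other pattern: stems whose last vowel is 'o' add -en.
So govekag → govekagesh.

govekagesh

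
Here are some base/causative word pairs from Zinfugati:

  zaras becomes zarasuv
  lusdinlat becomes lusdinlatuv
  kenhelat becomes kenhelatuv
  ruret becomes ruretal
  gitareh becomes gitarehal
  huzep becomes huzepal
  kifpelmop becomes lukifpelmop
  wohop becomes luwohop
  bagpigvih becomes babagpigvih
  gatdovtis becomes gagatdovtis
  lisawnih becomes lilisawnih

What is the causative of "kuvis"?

lusdinlat and ruret both end in -t yet inflect differently (lusdinlatuv, ruretal), so the final letter is not what conditions the rule; the last vowel is.
"kuvis" has last vowel 'i'. The stems whose last vowel is 'i' (bagpigvih → babagpigvih, gatdovtis → gagatdovtis, lisawnih → lilisawnih) repeat the first consonant+vowel as a prefix.
The other patterns: stems whose last vowel is 'a' add -uv; stems whose last vowel is 'e' add -al; stems whose last vowel is 'o' add the prefix lu-.
So kuvis → kukuvis.

kukuvis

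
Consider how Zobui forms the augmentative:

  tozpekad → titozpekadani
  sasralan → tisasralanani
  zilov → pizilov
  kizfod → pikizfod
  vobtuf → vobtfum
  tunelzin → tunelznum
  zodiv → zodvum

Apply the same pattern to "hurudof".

pihurudof

tozpekad and kizfod both end in -d yet inflect differently (titozpekadani, pikizfod), so the final letter is not what conditions the rule; the last vowel is.
"hurudof" has last vowel 'o'. The stems whose last vowel is 'o' (zilov → pizilov, kizfod → pikizfod) add the prefix pi-.
The other patterns: stems whose last vowel is 'a' add ti- … -ani around the stem; stems whose last vowel is 'i' or 'u' delete the last vowel and add -um.
So hurudof → pihurudof.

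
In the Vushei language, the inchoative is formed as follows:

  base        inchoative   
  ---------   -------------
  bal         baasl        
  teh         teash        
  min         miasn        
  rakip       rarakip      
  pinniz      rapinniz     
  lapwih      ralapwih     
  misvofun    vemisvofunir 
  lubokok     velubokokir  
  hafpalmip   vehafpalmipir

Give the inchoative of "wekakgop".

teh and lapwih both end in -h yet inflect differently (teash, ralapwih), so the final letter is not what conditions the rule; the number of vowels is.
"wekakgop" has 3 vowels. The stems with 3 vowels (misvofun → vemisvofunir, lubokok → velubokokir, hafpalmip → vehafpalmipir) add ve- … -ir around the stem.
The other patterns: stems with 1 vowel insert -as- after the first vowel; stems with 2 vowels add the prefix ra-.
So wekakgop → vewekakgopir.

vewekakgopir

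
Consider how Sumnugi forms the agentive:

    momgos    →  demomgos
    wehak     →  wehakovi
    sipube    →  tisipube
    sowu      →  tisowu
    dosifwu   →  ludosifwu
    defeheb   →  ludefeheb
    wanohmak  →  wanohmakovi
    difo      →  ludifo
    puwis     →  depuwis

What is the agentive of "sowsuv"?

sowu and dosifwu both end in -u yet inflect differently (tisowu, ludosifwu), so the final letter is not what conditions the rule; the first letter is.
"sowsuv" begins with s-. The stems beginning with s- (sowu → tisowu, sipube → tisipube) add the prefix ti-.
So sowsuv → tisowsuv.

tisowsuv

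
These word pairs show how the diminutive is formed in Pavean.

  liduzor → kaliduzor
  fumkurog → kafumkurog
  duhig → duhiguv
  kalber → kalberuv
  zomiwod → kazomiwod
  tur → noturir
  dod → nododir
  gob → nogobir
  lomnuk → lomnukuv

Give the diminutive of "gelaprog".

tur and kalber both end in -r yet inflect differently (noturir, kalberuv), so the final letter is not what conditions the rule; the number of vowels is.
"gelaprog" has 3 vowels. The stems with 3 vowels (zomiwod → kazomiwod, fumkurog → kafumkurog, liduzor → kaliduzor) add the prefix ka-.
The other patterns: stems with 1 vowel add no- … -ir around the stem; stems with 2 vowels add -uv.
So gelaprog → kagelaprog.

kagelaprog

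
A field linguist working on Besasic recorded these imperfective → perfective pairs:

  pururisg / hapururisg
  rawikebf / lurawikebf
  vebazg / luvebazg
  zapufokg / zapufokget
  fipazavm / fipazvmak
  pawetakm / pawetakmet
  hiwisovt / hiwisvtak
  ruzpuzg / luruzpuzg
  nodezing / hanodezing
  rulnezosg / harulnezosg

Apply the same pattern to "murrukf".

murrukfet

pawetakm and fipazavm both end in -m yet inflect differently (pawetakmet, fipazvmak), so the final letter is not what conditions the rule; the second-to-last letter is.
"murrukf" has second-to-last letter 'k'. The stems whose second-to-last letter is 'k' (zapufokg → zapufokget, pawetakm → pawetakmet) add -et.
So murrukf → murrukfet.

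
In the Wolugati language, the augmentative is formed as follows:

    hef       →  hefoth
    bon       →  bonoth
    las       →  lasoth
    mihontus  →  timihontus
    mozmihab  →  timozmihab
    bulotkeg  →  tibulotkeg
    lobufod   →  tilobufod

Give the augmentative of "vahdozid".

mihontus and las both end in -s yet inflect differently (timihontus, lasoth), so the final letter is not what conditions the rule; the number of vowels is.
"vahdozid" has 3 vowels. The stems with 3 vowels (bulotkeg → tibulotkeg, mozmihab → timozmihab, mihontus → timihontus) add the prefix ti-.
The other pattern: stems with 1 vowel add -oth.
So vahdozid → tivahdozid.

tivahdozid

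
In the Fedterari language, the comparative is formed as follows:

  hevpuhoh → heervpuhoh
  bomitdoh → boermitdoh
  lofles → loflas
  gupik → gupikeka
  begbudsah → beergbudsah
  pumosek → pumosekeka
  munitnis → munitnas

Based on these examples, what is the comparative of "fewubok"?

fewubokeka

gupik and munitnis both have last vowel 'i' yet inflect differently (gupikeka, munitnas), so the last vowel is not what conditions the rule; the final letter is.
"fewubok" ends in -k. The stems ending in -k (gupik → gupikeka, pumosek → pumosekeka) add -eka.
So fewubok → fewubokeka.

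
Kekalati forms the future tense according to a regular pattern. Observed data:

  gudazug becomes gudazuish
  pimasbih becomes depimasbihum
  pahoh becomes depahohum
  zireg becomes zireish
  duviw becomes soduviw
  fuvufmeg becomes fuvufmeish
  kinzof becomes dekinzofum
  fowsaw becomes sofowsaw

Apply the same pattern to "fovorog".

duviw and pimasbih both have last vowel 'i' yet inflect differently (soduviw, depimasbihum), so the last vowel is not what conditions the rule; the final letter is.
"fovorog" ends in -g. The stems ending in -g (fuvufmeg → fuvufmeish, gudazug → gudazuish, zireg → zireish) drop the final letter and add -ish.
So fovorog → fovoroish.

fovoroish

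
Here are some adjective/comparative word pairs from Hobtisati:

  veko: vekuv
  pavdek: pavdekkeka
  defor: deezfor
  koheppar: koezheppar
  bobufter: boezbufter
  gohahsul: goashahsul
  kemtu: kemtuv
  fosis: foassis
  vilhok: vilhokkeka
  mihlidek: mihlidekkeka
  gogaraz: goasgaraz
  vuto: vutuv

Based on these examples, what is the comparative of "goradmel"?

goasradmel

vuto and defor both have last vowel 'o' yet inflect differently (vutuv, deezfor), so the last vowel is not what conditions the rule; the final letter is.
"goradmel" ends in -l. The one such stem in the data (gohahsul → goashahsul) inserts -as- after the first vowel (as do gogaraz, fosis), so the same rule applies.
So goradmel → goasradmel.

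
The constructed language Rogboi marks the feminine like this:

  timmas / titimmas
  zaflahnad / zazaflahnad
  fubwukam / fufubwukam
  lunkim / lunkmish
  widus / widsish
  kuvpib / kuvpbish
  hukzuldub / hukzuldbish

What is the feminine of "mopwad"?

fubwukam and lunkim both end in -m yet inflect differently (fufubwukam, lunkmish), so the final letter is not what conditions the rule; the last vowel is.
"mopwad" has last vowel 'a'. The stems whose last vowel is 'a' (timmas → titimmas, zaflahnad → zazaflahnad, fubwukam → fufubwukam) repeat the first consonant+vowel as a prefix.
So mopwad → momopwad.

momopwad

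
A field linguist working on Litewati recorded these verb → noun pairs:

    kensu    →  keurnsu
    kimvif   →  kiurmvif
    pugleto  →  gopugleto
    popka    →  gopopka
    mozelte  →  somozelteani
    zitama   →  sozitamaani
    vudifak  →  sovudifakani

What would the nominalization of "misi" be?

popka and zitama both end in -a yet inflect differently (gopopka, sozitamaani), so the final letter is not what conditions the rule; the first letter is.
"misi" begins with m-. The one such stem in the data (mozelte → somozelteani) adds so- … -ani around the stem, so the same rule applies.
The other patterns: stems beginning with k- insert -ur- after the first vowel; stems beginning with p- add the prefix go-.
So misi → somisiani.

somisiani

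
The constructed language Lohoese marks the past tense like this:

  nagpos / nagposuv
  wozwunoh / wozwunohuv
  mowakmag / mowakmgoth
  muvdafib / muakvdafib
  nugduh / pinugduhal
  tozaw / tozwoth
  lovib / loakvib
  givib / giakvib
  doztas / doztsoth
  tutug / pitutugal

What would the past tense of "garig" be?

mowakmag and tutug both end in -g yet inflect differently (mowakmgoth, pitutugal), so the final letter is not what conditions the rule; the last vowel is.
"garig" has last vowel 'i'. The stems whose last vowel is 'i' (muvdafib → muakvdafib, lovib → loakvib, givib → giakvib) insert -ak- after the first vowel.
So garig → gaakrig.

gaakrig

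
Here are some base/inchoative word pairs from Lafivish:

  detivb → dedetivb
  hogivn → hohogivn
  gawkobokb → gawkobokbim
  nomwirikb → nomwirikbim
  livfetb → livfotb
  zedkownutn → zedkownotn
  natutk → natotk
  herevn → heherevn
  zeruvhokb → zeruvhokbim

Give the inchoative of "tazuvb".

zedkownutn and hogivn both end in -n yet inflect differently (zedkownotn, hohogivn), so the final letter is not what conditions the rule; the second-to-last letter is.
"tazuvb" has second-to-last letter 'v'. The stems whose second-to-last letter is 'v' (hogivn → hohogivn, herevn → heherevn, detivb → dedetivb) repeat the first consonant+vowel as a prefix.
So tazuvb → tatazuvb.

tatazuvb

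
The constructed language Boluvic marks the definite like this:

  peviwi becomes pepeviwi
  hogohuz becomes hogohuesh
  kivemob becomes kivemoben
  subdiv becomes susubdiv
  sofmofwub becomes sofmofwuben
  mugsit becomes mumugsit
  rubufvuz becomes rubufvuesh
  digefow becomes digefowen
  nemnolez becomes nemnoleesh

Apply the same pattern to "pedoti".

"pedoti" ends in -i. The one such stem in the data (peviwi → pepeviwi) repeats the first consonant+vowel as a prefix (as do subdiv, mugsit), so the same rule applies.
The other patterns: stems ending in -z drop the final letter and add -esh; stems ending in -b or -w add -en.
So pedoti → pepedoti.

pepedoti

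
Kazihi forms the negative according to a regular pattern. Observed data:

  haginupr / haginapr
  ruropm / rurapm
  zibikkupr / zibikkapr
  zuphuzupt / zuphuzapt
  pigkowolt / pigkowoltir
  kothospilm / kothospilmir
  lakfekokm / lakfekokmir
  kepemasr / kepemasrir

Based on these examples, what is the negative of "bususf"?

bususfir

zuphuzupt and pigkowolt both end in -t yet inflect differently (zuphuzapt, pigkowoltir), so the final letter is not what conditions the rule; the second-to-last letter is.
"bususf" has second-to-last letter 's'. The one such stem in the data (kepemasr → kepemasrir) adds -ir, so the same rule applies.
The other pattern: stems whose second-to-last letter is 'p' change the last vowel to 'a'.
So bususf → bususfir.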